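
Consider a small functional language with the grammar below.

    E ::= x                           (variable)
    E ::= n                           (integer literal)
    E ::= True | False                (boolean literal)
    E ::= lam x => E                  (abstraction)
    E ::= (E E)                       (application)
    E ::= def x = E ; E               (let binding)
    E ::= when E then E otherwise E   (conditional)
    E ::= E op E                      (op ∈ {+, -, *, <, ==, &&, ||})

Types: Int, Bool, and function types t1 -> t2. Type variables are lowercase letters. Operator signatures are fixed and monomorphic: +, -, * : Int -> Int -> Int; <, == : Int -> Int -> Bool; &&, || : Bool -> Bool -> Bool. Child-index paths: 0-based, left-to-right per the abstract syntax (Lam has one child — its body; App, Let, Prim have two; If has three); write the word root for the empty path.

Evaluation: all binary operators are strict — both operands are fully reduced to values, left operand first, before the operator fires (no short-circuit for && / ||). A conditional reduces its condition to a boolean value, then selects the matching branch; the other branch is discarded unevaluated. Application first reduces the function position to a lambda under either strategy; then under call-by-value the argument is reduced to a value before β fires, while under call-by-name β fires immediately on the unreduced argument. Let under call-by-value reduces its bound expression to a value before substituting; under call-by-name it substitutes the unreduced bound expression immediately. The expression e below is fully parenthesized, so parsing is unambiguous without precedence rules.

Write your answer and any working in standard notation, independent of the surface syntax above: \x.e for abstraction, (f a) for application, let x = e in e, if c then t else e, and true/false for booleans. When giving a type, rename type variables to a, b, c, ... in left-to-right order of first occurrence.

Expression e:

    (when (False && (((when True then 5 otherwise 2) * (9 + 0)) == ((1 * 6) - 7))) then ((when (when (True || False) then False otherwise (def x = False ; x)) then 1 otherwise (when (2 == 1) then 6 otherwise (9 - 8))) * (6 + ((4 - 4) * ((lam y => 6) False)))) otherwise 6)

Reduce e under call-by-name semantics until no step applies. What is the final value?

Answer: 6

Trace:
step 0: (if (false && (((if true then 5 else 2) * (9 + 0)) == ((1 * 6) - 7))) then ((if (if (true || false) then false else (let x = false in x)) then 1 else (if (2 == 1) then 6 else (9 - 8))) * (6 + ((4 - 4) * ((\y.6) false)))) else 6)
step 1: [if@0.1.0.0] (if (false && ((5 * (9 + 0)) == ((1 * 6) - 7))) then ((if (if (true || false) then false else (let x = false in x)) then 1 else (if (2 == 1) then 6 else (9 - 8))) * (6 + ((4 - 4) * ((\y.6) false)))) else 6)
step 2: [delta@0.1.0.1] (if (false && ((5 * 9) == ((1 * 6) - 7))) then ((if (if (true || false) then false else (let x = false in x)) then 1 else (if (2 == 1) then 6 else (9 - 8))) * (6 + ((4 - 4) * ((\y.6) false)))) else 6)
step 3: [delta@0.1.0] (if (false && (45 == ((1 * 6) - 7))) then ((if (if (true || false) then false else (let x = false in x)) then 1 else (if (2 == 1) then 6 else (9 - 8))) * (6 + ((4 - 4) * ((\y.6) false)))) else 6)
step 4: [delta@0.1.1.0] (if (false && (45 == (6 - 7))) then ((if (if (true || false) then false else (let x = false in x)) then 1 else (if (2 == 1) then 6 else (9 - 8))) * (6 + ((4 - 4) * ((\y.6) false)))) else 6)
step 5: [delta@0.1.1] (if (false && (45 == -1)) then ((if (if (true || false) then false else (let x = false in x)) then 1 else (if (2 == 1) then 6 else (9 - 8))) * (6 + ((4 - 4) * ((\y.6) false)))) else 6)
step 6: [delta@0.1] (if (false && false) then ((if (if (true || false) then false else (let x = false in x)) then 1 else (if (2 == 1) then 6 else (9 - 8))) * (6 + ((4 - 4) * ((\y.6) false)))) else 6)
step 7: [delta@0] (if false then ((if (if (true || false) then false else (let x = false in x)) then 1 else (if (2 == 1) then 6 else (9 - 8))) * (6 + ((4 - 4) * ((\y.6) false)))) else 6)
step 8: [if@root] 6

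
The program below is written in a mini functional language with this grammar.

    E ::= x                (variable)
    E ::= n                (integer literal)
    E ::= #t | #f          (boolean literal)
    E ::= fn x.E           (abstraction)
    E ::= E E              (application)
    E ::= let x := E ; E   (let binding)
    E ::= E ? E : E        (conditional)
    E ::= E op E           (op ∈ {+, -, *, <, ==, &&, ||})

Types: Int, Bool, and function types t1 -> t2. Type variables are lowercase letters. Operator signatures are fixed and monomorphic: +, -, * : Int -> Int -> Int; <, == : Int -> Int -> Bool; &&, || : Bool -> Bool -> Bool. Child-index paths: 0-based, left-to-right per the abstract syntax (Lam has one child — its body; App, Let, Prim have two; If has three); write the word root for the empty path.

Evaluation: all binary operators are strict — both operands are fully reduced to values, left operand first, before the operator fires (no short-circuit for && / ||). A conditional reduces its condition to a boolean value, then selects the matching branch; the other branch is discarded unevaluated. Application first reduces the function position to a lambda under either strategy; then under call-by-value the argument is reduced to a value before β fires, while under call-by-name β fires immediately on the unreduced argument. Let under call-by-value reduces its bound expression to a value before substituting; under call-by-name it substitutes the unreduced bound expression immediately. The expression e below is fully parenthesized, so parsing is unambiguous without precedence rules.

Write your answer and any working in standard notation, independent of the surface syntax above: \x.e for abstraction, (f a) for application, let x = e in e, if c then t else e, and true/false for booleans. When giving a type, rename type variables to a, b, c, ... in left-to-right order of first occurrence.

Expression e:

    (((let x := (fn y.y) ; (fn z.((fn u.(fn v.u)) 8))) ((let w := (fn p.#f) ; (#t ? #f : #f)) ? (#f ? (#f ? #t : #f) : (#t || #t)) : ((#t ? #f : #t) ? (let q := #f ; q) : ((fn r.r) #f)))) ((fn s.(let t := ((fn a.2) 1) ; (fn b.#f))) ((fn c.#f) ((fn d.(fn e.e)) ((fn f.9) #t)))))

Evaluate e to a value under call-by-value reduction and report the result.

Working:
step 0: (((let x = (\y.y) in (\z.((\u.(\v.u)) 8))) (if (let w = (\p.false) in (if true then false else false)) then (if false then (if false then true else false) else (true || true)) else (if (if true then false else true) then (let q = false in q) else ((\r.r) false)))) ((\s.(let t = ((\a.2) 1) in (\b.false))) ((\c.false) ((\d.(\e.e)) ((\f.9) true)))))
step 1: [let@0.0] (((\z.((\u.(\v.u)) 8)) (if (let w = (\p.false) in (if true then false else false)) then (if false then (if false then true else false) else (true || true)) else (if (if true then false else true) then (let q = false in q) else ((\r.r) false)))) ((\s.(let t = ((\a.2) 1) in (\b.false))) ((\c.false) ((\d.(\e.e)) ((\f.9) true)))))
step 2: [let@0.1.0] (((\z.((\u.(\v.u)) 8)) (if (if true then false else false) then (if false then (if false then true else false) else (true || true)) else (if (if true then false else true) then (let q = false in q) else ((\r.r) false)))) ((\s.(let t = ((\a.2) 1) in (\b.false))) ((\c.false) ((\d.(\e.e)) ((\f.9) true)))))
step 3: [if@0.1.0] (((\z.((\u.(\v.u)) 8)) (if false then (if false then (if false then true else false) else (true || true)) else (if (if true then false else true) then (let q = false in q) else ((\r.r) false)))) ((\s.(let t = ((\a.2) 1) in (\b.false))) ((\c.false) ((\d.(\e.e)) ((\f.9) true)))))
step 4: [if@0.1] (((\z.((\u.(\v.u)) 8)) (if (if true then false else true) then (let q = false in q) else ((\r.r) false))) ((\s.(let t = ((\a.2) 1) in (\b.false))) ((\c.false) ((\d.(\e.e)) ((\f.9) true)))))
step 5: [if@0.1.0] (((\z.((\u.(\v.u)) 8)) (if false then (let q = false in q) else ((\r.r) false))) ((\s.(let t = ((\a.2) 1) in (\b.false))) ((\c.false) ((\d.(\e.e)) ((\f.9) true)))))
step 6: [if@0.1] (((\z.((\u.(\v.u)) 8)) ((\r.r) false)) ((\s.(let t = ((\a.2) 1) in (\b.false))) ((\c.false) ((\d.(\e.e)) ((\f.9) true)))))
step 7: [beta@0.1] (((\z.((\u.(\v.u)) 8)) false) ((\s.(let t = ((\a.2) 1) in (\b.false))) ((\c.false) ((\d.(\e.e)) ((\f.9) true)))))
step 8: [beta@0] (((\u.(\v.u)) 8) ((\s.(let t = ((\a.2) 1) in (\b.false))) ((\c.false) ((\d.(\e.e)) ((\f.9) true)))))
step 9: [beta@0] ((\v.8) ((\s.(let t = ((\a.2) 1) in (\b.false))) ((\c.false) ((\d.(\e.e)) ((\f.9) true)))))
step 10: [beta@1.1.1.1] ((\v.8) ((\s.(let t = ((\a.2) 1) in (\b.false))) ((\c.false) ((\d.(\e.e)) 9))))
step 11: [beta@1.1.1] ((\v.8) ((\s.(let t = ((\a.2) 1) in (\b.false))) ((\c.false) (\e.e))))
step 12: [beta@1.1] ((\v.8) ((\s.(let t = ((\a.2) 1) in (\b.false))) false))
step 13: [beta@1] ((\v.8) (let t = ((\a.2) 1) in (\b.false)))
step 14: [beta@1.0] ((\v.8) (let t = 2 in (\b.false)))
step 15: [let@1] ((\v.8) (\b.false))
step 16: [beta@root] 8

Answer: 8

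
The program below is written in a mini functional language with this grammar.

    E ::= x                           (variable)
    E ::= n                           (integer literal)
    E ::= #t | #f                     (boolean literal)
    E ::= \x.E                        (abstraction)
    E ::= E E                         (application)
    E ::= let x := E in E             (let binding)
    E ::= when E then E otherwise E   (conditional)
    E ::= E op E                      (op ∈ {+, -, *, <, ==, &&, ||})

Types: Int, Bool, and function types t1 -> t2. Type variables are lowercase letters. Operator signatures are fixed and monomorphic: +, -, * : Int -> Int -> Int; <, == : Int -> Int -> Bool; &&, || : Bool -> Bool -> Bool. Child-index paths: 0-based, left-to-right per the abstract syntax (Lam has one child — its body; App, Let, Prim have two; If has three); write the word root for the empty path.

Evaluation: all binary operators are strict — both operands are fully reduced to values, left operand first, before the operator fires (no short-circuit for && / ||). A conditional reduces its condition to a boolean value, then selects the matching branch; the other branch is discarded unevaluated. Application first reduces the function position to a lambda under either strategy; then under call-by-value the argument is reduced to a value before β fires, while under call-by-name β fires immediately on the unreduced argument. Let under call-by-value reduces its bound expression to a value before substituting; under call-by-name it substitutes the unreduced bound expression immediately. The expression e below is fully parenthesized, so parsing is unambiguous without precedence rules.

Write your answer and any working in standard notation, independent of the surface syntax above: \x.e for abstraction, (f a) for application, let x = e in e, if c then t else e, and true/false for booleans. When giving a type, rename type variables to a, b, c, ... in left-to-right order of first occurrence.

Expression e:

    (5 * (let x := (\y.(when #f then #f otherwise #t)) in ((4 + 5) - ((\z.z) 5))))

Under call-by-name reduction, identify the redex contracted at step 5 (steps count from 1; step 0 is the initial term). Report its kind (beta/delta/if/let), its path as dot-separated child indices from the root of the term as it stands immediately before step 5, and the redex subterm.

Answer: delta at root : (5 * 4)

Derivation:
step 0: (5 * (let x = (\y.(if false then false else true)) in ((4 + 5) - ((\z.z) 5))))
step 1: [let@1] (5 * ((4 + 5) - ((\z.z) 5)))
step 2: [delta@1.0] (5 * (9 - ((\z.z) 5)))
step 3: [beta@1.1] (5 * (9 - 5))
step 4: [delta@1] (5 * 4)
step 5: [delta@root] 20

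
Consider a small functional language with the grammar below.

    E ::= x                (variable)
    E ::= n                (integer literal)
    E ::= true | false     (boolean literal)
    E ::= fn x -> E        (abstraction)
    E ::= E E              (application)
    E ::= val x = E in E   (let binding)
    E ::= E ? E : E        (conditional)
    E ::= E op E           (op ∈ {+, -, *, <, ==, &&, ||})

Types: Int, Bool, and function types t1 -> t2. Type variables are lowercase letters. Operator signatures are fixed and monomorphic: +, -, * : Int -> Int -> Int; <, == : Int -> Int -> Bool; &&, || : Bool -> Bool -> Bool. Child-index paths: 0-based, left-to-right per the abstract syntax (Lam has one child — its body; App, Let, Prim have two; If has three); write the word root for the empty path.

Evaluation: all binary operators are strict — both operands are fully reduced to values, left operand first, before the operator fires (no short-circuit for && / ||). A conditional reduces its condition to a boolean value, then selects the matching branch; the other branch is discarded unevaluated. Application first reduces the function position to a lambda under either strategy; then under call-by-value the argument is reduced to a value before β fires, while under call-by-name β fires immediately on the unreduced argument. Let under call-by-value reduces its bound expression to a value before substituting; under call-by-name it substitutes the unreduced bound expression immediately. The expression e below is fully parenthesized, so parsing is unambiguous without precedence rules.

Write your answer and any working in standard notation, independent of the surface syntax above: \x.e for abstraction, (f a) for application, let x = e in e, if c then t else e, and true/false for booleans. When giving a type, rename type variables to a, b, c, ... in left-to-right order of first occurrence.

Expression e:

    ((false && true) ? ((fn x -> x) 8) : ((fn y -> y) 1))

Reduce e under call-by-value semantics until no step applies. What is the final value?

Answer: 1

Working:
step 0: (if (false && true) then ((\x.x) 8) else ((\y.y) 1))
step 1: [delta@0] (if false then ((\x.x) 8) else ((\y.y) 1))
step 2: [if@root] ((\y.y) 1)
step 3: [beta@root] 1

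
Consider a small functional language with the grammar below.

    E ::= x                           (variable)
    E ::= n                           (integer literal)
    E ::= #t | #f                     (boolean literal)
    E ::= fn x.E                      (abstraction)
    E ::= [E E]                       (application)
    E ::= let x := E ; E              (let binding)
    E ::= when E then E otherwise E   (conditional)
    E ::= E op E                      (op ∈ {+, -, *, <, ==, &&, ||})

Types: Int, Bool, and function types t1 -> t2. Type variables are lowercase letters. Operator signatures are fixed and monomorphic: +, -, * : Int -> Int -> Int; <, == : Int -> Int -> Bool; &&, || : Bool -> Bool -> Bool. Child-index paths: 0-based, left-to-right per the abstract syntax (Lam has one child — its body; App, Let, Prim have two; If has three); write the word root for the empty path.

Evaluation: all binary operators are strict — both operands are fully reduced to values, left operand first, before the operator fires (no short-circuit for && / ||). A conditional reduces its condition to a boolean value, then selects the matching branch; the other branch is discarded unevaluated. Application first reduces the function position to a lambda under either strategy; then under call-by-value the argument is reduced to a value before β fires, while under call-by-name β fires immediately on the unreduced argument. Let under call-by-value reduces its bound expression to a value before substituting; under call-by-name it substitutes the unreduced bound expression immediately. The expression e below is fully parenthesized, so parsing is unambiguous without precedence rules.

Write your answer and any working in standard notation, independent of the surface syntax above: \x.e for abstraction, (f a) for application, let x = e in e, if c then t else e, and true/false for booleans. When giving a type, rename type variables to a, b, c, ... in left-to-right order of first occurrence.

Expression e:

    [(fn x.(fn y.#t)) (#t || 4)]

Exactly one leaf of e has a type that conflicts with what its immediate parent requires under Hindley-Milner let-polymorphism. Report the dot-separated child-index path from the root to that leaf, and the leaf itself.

Working:
\y._ : b -> Bool
\x._ : a -> b -> Bool
  unify Bool ~ Bool
  unify Int ~ Bool
  FAIL: mismatch Int ~ Bool

Answer: 1.1 : 4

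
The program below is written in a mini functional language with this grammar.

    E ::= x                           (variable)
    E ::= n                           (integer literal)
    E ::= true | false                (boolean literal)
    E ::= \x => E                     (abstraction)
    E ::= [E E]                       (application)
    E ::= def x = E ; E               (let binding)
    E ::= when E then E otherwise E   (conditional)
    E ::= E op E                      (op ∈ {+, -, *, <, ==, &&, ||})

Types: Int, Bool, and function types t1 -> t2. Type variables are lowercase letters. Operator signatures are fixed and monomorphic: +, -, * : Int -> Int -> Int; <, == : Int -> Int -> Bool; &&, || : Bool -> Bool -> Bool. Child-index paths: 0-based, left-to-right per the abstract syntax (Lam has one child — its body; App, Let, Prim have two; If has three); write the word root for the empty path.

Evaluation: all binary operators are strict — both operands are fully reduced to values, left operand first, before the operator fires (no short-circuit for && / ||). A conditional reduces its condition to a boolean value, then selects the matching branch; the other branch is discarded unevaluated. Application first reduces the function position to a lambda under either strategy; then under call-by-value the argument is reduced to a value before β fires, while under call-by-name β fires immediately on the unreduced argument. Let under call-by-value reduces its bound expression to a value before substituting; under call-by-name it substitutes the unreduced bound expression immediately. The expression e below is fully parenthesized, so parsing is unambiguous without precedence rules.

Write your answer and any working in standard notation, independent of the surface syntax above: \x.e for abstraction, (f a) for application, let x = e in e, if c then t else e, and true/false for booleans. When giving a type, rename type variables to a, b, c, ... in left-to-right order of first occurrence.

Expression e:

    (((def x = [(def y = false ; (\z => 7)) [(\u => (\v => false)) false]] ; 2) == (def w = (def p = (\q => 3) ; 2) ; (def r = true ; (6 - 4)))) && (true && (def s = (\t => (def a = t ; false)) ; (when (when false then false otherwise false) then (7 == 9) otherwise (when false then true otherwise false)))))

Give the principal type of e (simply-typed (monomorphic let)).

Working:
let y : Bool
\z._ : a -> Int
\v._ : c -> Bool
\u._ : b -> c -> Bool
  unify b -> c -> Bool ~ Bool -> d
  unify b ~ Bool
  unify c -> Bool ~ d
_ _ : c -> Bool
  unify a -> Int ~ (c -> Bool) -> e
  unify a ~ c -> Bool
  unify Int ~ e
_ _ : Int
let x : Int
  unify Int ~ Int
\q._ : f -> Int
let p : f -> Int
let w : Int
let r : Bool
  unify Int ~ Int
  unify Int ~ Int
  unify Int ~ Int
  unify Bool ~ Bool
  unify Bool ~ Bool
t : g
let a : g
\t._ : g -> Bool
let s : g -> Bool
  unify Bool ~ Bool
  unify Bool ~ Bool
  unify Bool ~ Bool
  unify Int ~ Int
  unify Int ~ Int
  unify Bool ~ Bool
  unify Bool ~ Bool
  unify Bool ~ Bool
  unify Bool ~ Bool
  unify Bool ~ Bool

Answer: Bool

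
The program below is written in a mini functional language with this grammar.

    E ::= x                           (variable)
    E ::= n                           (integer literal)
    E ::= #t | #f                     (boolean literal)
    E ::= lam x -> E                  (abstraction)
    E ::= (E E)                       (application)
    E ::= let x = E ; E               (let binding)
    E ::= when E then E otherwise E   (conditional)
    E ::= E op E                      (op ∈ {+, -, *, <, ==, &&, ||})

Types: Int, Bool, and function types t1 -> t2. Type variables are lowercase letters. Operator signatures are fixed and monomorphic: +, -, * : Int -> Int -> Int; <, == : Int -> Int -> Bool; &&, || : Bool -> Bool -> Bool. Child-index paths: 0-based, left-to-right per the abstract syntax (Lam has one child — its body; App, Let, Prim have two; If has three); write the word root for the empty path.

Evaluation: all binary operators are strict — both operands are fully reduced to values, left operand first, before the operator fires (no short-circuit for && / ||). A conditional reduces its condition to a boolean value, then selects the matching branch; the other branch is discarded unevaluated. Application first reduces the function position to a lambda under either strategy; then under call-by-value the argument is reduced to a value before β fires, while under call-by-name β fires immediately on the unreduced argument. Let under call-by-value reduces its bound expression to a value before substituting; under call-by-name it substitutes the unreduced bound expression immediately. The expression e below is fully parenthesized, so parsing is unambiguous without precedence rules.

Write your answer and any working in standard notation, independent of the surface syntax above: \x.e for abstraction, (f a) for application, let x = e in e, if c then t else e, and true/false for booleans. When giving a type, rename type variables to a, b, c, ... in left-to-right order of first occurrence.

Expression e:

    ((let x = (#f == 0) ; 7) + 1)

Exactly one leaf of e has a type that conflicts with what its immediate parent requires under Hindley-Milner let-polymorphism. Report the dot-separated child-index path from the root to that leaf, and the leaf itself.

Derivation:
  unify Bool ~ Int
  FAIL: mismatch Bool ~ Int

Answer: 0.0.0 : false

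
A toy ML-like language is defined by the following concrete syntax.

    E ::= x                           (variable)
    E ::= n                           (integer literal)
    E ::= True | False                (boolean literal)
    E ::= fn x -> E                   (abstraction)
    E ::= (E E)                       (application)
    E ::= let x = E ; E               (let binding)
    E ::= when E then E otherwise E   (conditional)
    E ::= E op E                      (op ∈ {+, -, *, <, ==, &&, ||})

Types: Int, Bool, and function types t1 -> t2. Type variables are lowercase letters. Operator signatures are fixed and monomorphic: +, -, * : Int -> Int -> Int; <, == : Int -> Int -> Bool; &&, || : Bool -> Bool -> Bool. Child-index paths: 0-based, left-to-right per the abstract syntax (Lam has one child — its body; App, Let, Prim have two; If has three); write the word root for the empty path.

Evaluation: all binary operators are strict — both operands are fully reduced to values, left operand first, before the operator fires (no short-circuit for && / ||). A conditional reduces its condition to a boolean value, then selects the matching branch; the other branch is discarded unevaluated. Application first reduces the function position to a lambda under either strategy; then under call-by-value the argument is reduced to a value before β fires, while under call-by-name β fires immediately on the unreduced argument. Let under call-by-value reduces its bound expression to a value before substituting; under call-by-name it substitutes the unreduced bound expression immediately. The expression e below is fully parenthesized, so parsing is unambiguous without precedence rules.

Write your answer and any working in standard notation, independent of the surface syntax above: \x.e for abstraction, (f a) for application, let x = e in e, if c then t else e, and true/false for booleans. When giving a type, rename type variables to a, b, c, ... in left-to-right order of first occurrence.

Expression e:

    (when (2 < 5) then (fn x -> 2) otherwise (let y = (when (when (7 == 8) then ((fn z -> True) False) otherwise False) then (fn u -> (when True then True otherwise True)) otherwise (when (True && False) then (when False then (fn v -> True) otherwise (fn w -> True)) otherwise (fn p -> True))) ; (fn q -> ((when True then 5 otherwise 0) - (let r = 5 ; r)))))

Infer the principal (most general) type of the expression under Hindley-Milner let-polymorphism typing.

Answer: a -> Int

Working:
  unify Int ~ Int
  unify Int ~ Int
  unify Bool ~ Bool
\x._ : a -> Int
  unify Int ~ Int
  unify Int ~ Int
  unify Bool ~ Bool
\z._ : b -> Bool
  unify b -> Bool ~ Bool -> c
  unify b ~ Bool
  unify Bool ~ c
_ _ : Bool
  unify Bool ~ Bool
  unify Bool ~ Bool
  unify Bool ~ Bool
  unify Bool ~ Bool
\u._ : d -> Bool
  unify Bool ~ Bool
  unify Bool ~ Bool
  unify Bool ~ Bool
  unify Bool ~ Bool
\v._ : e -> Bool
\w._ : f -> Bool
  unify e -> Bool ~ f -> Bool
  unify e ~ f
  unify Bool ~ Bool
\p._ : g -> Bool
  unify f -> Bool ~ g -> Bool
  unify f ~ g
  unify Bool ~ Bool
  unify d -> Bool ~ g -> Bool
  unify d ~ g
  unify Bool ~ Bool
let y : forall. g -> Bool
  unify Bool ~ Bool
  unify Int ~ Int
  unify Int ~ Int
let r : Int
r : Int
  unify Int ~ Int
\q._ : h -> Int
  unify a -> Int ~ h -> Int
  unify a ~ h
  unify Int ~ Int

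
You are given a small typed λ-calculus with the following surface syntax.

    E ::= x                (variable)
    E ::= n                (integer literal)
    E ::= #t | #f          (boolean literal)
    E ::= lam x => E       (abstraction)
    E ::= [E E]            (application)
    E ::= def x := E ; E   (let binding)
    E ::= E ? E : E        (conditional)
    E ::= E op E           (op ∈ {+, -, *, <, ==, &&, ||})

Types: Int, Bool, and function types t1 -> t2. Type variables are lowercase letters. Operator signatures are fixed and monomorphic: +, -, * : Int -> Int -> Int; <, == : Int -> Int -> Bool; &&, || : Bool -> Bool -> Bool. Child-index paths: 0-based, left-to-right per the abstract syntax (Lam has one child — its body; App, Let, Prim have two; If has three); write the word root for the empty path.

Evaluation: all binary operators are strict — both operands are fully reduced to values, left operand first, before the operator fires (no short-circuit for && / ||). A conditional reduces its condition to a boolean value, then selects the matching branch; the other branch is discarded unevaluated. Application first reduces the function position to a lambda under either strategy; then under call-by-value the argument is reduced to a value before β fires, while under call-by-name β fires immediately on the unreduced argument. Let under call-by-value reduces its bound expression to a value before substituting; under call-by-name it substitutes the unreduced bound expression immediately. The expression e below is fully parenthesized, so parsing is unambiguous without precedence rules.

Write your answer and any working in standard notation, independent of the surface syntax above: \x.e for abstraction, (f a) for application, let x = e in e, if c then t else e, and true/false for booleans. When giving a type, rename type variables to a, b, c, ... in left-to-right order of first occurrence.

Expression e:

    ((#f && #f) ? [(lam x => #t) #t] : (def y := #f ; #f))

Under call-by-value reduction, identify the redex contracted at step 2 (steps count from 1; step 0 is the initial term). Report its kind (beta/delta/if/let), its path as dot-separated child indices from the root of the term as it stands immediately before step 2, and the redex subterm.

Working:
step 0: (if (false && false) then ((\x.true) true) else (let y = false in false))
step 1: [delta@0] (if false then ((\x.true) true) else (let y = false in false))
step 2: [if@root] (let y = false in false)

Answer: if at root : (if false then ((\x.true) true) else (let y = false in false))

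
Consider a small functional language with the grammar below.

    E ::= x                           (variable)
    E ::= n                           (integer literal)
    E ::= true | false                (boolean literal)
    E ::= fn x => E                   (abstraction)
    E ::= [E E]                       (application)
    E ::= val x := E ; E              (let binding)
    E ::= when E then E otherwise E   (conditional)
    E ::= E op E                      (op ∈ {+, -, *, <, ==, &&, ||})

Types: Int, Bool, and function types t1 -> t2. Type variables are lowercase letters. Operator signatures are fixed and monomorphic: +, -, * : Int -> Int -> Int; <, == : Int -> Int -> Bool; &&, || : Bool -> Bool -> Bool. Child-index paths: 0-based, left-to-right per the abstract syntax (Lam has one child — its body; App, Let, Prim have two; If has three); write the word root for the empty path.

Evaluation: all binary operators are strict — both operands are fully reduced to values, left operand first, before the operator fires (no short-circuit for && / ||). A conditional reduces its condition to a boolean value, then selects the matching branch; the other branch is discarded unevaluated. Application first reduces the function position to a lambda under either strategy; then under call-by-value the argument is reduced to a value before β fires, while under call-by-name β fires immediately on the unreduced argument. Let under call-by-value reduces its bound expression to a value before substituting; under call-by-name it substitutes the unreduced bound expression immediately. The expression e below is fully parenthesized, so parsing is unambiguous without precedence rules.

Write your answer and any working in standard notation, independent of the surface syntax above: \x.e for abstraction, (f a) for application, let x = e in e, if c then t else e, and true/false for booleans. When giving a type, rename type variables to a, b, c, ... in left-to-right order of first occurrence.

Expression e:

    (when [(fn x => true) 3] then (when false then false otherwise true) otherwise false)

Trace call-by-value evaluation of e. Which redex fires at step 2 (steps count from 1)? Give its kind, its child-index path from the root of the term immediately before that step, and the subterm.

Answer: if at root : (if true then (if false then false else true) else false)

Working:
step 0: (if ((\x.true) 3) then (if false then false else true) else false)
step 1: [beta@0] (if true then (if false then false else true) else false)
step 2: [if@root] (if false then false else true)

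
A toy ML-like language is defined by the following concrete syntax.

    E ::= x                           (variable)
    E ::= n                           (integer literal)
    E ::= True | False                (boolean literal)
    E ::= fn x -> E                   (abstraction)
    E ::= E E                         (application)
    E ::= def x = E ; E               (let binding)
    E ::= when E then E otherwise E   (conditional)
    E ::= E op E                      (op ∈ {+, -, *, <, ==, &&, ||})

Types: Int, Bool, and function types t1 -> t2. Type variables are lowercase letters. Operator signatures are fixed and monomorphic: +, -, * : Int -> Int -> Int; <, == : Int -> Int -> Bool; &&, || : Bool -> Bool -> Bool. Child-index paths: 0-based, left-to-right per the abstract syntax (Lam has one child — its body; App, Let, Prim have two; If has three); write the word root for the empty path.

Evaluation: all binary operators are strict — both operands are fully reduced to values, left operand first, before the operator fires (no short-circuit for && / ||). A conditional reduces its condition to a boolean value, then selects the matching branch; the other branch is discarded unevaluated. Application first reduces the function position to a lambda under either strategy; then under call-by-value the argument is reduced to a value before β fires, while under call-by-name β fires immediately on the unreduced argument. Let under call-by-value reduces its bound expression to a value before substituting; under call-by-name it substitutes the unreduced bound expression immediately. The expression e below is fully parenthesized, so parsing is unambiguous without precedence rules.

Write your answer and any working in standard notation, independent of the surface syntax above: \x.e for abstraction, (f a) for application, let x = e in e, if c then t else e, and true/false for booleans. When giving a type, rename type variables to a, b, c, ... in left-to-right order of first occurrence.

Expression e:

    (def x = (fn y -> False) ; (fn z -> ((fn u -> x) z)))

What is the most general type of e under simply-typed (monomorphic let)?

Derivation:
\y._ : a -> Bool
let x : a -> Bool
x : a -> Bool
\u._ : c -> a -> Bool
z : b
  unify c -> a -> Bool ~ b -> d
  unify c ~ b
  unify a -> Bool ~ d
_ _ : a -> Bool
\z._ : b -> a -> Bool

Answer: a -> b -> Bool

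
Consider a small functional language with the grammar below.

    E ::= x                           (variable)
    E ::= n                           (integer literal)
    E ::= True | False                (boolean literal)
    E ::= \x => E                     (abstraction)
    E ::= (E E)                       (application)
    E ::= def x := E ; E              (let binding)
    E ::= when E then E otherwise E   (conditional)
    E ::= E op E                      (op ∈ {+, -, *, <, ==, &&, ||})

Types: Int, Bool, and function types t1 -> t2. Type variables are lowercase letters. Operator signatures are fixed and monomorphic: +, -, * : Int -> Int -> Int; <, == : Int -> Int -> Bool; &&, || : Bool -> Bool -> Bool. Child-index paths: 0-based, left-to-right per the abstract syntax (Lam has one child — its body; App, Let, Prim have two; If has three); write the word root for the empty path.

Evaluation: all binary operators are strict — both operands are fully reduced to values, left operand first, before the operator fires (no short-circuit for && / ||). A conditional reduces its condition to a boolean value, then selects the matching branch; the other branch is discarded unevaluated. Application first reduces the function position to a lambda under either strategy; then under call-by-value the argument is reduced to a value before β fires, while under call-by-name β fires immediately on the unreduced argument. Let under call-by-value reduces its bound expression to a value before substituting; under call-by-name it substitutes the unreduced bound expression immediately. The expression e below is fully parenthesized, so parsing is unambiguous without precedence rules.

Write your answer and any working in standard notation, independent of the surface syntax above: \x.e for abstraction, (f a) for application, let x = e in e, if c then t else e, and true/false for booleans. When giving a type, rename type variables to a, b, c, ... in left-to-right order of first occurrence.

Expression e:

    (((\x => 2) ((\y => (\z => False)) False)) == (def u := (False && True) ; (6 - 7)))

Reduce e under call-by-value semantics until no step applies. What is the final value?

Derivation:
step 0: (((\x.2) ((\y.(\z.false)) false)) == (let u = (false && true) in (6 - 7)))
step 1: [beta@0.1] (((\x.2) (\z.false)) == (let u = (false && true) in (6 - 7)))
step 2: [beta@0] (2 == (let u = (false && true) in (6 - 7)))
step 3: [delta@1.0] (2 == (let u = false in (6 - 7)))
step 4: [let@1] (2 == (6 - 7))
step 5: [delta@1] (2 == -1)
step 6: [delta@root] false

Answer: false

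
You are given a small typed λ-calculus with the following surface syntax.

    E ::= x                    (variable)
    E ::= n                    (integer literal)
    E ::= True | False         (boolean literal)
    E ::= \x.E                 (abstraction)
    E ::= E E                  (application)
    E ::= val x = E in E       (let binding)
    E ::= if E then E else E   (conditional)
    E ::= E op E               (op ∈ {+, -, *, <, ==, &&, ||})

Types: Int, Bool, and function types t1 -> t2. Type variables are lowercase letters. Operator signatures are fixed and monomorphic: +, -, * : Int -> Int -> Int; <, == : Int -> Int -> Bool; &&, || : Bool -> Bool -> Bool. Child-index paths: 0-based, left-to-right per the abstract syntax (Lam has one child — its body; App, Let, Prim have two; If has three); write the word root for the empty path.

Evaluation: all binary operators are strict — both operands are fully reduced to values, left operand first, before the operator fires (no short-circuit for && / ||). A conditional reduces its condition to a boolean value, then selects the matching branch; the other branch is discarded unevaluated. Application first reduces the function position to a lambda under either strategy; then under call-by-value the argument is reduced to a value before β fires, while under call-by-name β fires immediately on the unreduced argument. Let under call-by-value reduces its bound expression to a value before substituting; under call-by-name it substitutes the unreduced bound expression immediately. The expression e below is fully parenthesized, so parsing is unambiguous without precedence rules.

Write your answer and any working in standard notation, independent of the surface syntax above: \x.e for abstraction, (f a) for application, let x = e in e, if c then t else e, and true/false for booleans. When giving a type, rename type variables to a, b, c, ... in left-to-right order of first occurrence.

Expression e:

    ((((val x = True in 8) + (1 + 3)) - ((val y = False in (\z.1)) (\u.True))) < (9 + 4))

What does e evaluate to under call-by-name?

Working:
step 0: ((((let x = true in 8) + (1 + 3)) - ((let y = false in (\z.1)) (\u.true))) < (9 + 4))
step 1: [let@0.0.0] (((8 + (1 + 3)) - ((let y = false in (\z.1)) (\u.true))) < (9 + 4))
step 2: [delta@0.0.1] (((8 + 4) - ((let y = false in (\z.1)) (\u.true))) < (9 + 4))
step 3: [delta@0.0] ((12 - ((let y = false in (\z.1)) (\u.true))) < (9 + 4))
step 4: [let@0.1.0] ((12 - ((\z.1) (\u.true))) < (9 + 4))
step 5: [beta@0.1] ((12 - 1) < (9 + 4))
step 6: [delta@0] (11 < (9 + 4))
step 7: [delta@1] (11 < 13)
step 8: [delta@root] true

Answer: true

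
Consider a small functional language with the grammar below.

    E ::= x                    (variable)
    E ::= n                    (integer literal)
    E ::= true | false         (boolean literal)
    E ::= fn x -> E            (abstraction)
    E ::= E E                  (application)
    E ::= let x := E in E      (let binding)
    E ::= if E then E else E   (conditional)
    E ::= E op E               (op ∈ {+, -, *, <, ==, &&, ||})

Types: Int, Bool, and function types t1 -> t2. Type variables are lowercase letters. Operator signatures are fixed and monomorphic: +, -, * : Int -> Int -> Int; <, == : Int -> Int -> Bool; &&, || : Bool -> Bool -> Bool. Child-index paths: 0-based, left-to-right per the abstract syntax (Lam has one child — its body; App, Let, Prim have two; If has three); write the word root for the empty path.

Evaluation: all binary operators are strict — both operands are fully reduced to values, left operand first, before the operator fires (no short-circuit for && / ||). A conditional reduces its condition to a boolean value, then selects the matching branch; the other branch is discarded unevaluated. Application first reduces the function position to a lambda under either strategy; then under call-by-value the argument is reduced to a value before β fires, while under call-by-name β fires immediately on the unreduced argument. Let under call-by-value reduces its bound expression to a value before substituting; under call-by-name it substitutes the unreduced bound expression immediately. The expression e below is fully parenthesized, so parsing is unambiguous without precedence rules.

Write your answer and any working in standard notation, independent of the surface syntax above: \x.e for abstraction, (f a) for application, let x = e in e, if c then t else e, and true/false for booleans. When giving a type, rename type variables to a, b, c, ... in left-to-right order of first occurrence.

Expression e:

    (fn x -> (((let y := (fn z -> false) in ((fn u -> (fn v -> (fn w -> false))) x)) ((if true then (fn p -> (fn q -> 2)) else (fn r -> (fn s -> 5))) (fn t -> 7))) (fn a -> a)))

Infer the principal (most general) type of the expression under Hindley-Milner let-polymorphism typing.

Answer: a -> Bool

Trace:
\z._ : b -> Bool
let y : forall. b -> Bool
\w._ : e -> Bool
\v._ : d -> e -> Bool
\u._ : c -> d -> e -> Bool
x : a
  unify c -> d -> e -> Bool ~ a -> f
  unify c ~ a
  unify d -> e -> Bool ~ f
_ _ : d -> e -> Bool
  unify Bool ~ Bool
\q._ : h -> Int
\p._ : g -> h -> Int
\s._ : j -> Int
\r._ : i -> j -> Int
  unify g -> h -> Int ~ i -> j -> Int
  unify g ~ i
  unify h -> Int ~ j -> Int
  unify h ~ j
  unify Int ~ Int
\t._ : k -> Int
  unify i -> j -> Int ~ (k -> Int) -> l
  unify i ~ k -> Int
  unify j -> Int ~ l
_ _ : j -> Int
  unify d -> e -> Bool ~ (j -> Int) -> m
  unify d ~ j -> Int
  unify e -> Bool ~ m
_ _ : e -> Bool
a : n
\a._ : n -> n
  unify e -> Bool ~ (n -> n) -> o
  unify e ~ n -> n
  unify Bool ~ o
_ _ : Bool
\x._ : a -> Bool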